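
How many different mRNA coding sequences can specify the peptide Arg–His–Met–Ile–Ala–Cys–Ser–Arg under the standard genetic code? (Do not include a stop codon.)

Arg: 6 codons.
His: 2 codons.
Met: 1 codon.
Ile: 3 codons.
Ala: 4 codons.
Cys: 2 codons.
Ser: 6 codons.
Arg: 6 codons.
6 × 2 × 1 × 3 × 4 × 2 × 6 × 6 = 10368.

10368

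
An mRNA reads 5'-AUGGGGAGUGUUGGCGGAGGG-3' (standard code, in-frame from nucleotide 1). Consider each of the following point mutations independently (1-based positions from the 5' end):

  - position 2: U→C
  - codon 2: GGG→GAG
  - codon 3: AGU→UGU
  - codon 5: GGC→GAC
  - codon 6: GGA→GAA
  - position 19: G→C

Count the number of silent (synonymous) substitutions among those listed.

Codon 1: AUG (Met) → ACG (Thr) — missense.
Codon 2: GGG (Gly) → GAG (Glu) — missense.
Codon 3: AGU (Ser) → UGU (Cys) — missense.
Codon 5: GGC (Gly) → GAC (Asp) — missense.
Codon 6: GGA (Gly) → GAA (Glu) — missense.
Codon 7: GGG (Gly) → CGG (Arg) — missense.
Synonymous: 0 of 6.

0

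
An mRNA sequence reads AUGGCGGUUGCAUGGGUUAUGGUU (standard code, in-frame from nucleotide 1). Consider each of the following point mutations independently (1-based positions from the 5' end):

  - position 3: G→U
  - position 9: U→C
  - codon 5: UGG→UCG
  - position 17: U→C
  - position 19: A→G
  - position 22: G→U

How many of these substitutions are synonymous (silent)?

1

Codon 1: AUG (Met) → AUU (Ile) — missense.
Codon 3: GUU (Val) → GUC (Val) — synonymous.
Codon 5: UGG (Trp) → UCG (Ser) — missense.
Codon 6: GUU (Val) → GCU (Ala) — missense.
Codon 7: AUG (Met) → GUG (Val) — missense.
Codon 8: GUU (Val) → UUU (Phe) — missense.
Synonymous: 1 of 6.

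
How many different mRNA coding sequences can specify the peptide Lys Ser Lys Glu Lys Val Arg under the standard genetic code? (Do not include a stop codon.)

2304

Lys: 2 codons.
Ser: 6 codons.
Lys: 2 codons.
Glu: 2 codons.
Lys: 2 codons.
Val: 4 codons.
Arg: 6 codons.
2 × 6 × 2 × 2 × 2 × 4 × 6 = 2304.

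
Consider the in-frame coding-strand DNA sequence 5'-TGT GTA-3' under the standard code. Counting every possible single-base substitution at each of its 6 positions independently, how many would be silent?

4

Codon 1 (TGT, Cys): 1 synonymous substitution.
Codon 2 (GTA, Val): 3 synonymous substitutions.
Total: 1 + 3 = 4.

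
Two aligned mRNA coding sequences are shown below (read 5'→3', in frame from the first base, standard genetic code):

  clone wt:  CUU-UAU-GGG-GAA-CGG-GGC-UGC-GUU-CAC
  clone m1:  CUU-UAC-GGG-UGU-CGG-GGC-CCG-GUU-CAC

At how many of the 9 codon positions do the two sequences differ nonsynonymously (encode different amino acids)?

Codon 1: CUU Leu / CUU Leu — identical.
Codon 2: UAU Tyr / UAC Tyr — synonymous.
Codon 3: GGG Gly / GGG Gly — identical.
Codon 4: GAA Glu / UGU Cys — nonsynonymous.
Codon 5: CGG Arg / CGG Arg — identical.
Codon 6: GGC Gly / GGC Gly — identical.
Codon 7: UGC Cys / CCG Pro — nonsynonymous.
Codon 8: GUU Val / GUU Val — identical.
Codon 9: CAC His / CAC His — identical.
Nonsynonymous differences: 2.

2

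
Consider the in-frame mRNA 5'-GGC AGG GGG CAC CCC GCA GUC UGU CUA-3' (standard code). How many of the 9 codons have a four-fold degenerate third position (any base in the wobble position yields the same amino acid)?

Codon 1 GGC (Gly): third position 4-fold.
Codon 2 AGG (Arg): third position 2-fold.
Codon 3 GGG (Gly): third position 4-fold.
Codon 4 CAC (His): third position 2-fold.
Codon 5 CCC (Pro): third position 4-fold.
Codon 6 GCA (Ala): third position 4-fold.
Codon 7 GUC (Val): third position 4-fold.
Codon 8 UGU (Cys): third position 2-fold.
Codon 9 CUA (Leu): third position 4-fold.
Four-fold degenerate third positions: 6.

6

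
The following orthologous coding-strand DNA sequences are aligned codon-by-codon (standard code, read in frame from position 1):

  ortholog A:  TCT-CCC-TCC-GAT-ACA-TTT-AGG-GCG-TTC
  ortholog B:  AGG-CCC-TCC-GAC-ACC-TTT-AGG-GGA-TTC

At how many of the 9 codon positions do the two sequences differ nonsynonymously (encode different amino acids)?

Codon 1: TCT Ser / AGG Arg — nonsynonymous.
Codon 2: CCC Pro / CCC Pro — identical.
Codon 3: TCC Ser / TCC Ser — identical.
Codon 4: GAT Asp / GAC Asp — synonymous.
Codon 5: ACA Thr / ACC Thr — synonymous.
Codon 6: TTT Phe / TTT Phe — identical.
Codon 7: AGG Arg / AGG Arg — identical.
Codon 8: GCG Ala / GGA Gly — nonsynonymous.
Codon 9: TTC Phe / TTC Phe — identical.
Nonsynonymous differences: 2.

2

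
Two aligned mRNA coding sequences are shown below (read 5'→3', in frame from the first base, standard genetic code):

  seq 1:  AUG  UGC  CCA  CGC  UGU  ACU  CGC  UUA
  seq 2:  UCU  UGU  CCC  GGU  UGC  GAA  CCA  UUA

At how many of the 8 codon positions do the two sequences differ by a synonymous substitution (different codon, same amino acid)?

Codon 1: AUG Met / UCU Ser — nonsynonymous.
Codon 2: UGC Cys / UGU Cys — synonymous.
Codon 3: CCA Pro / CCC Pro — synonymous.
Codon 4: CGC Arg / GGU Gly — nonsynonymous.
Codon 5: UGU Cys / UGC Cys — synonymous.
Codon 6: ACU Thr / GAA Glu — nonsynonymous.
Codon 7: CGC Arg / CCA Pro — nonsynonymous.
Codon 8: UUA Leu / UUA Leu — identical.
Synonymous differences: 3.

3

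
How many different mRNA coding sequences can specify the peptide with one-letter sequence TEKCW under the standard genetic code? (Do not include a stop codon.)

Thr: 4 codons.
Glu: 2 codons.
Lys: 2 codons.
Cys: 2 codons.
Trp: 1 codon.
4 × 2 × 2 × 2 × 1 = 32.

32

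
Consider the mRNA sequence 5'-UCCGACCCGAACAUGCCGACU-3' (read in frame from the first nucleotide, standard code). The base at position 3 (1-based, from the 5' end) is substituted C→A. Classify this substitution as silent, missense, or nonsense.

silent

Position 3 falls in codon 1: UCC → Ser.
After the substitution the codon is UCA → Ser.
Both encode Ser, so the change is synonymous.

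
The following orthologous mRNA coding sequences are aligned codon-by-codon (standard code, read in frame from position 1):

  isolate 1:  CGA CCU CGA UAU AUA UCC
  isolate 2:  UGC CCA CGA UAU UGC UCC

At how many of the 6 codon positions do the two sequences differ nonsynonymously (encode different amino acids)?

Codon 1: CGA Arg / UGC Cys — nonsynonymous.
Codon 2: CCU Pro / CCA Pro — synonymous.
Codon 3: CGA Arg / CGA Arg — identical.
Codon 4: UAU Tyr / UAU Tyr — identical.
Codon 5: AUA Ile / UGC Cys — nonsynonymous.
Codon 6: UCC Ser / UCC Ser — identical.
Nonsynonymous differences: 2.

2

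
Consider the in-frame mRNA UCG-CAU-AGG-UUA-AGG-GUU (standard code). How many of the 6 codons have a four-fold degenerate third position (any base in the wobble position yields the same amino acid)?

Codon 1 UCG (Ser): third position 4-fold.
Codon 2 CAU (His): third position 2-fold.
Codon 3 AGG (Arg): third position 2-fold.
Codon 4 UUA (Leu): third position 2-fold.
Codon 5 AGG (Arg): third position 2-fold.
Codon 6 GUU (Val): third position 4-fold.
Four-fold degenerate third positions: 2.

2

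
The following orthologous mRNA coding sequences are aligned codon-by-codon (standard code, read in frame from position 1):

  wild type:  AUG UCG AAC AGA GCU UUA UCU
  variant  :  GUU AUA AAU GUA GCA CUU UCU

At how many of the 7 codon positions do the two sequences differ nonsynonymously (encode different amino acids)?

Codon 1: AUG Met / GUU Val — nonsynonymous.
Codon 2: UCG Ser / AUA Ile — nonsynonymous.
Codon 3: AAC Asn / AAU Asn — synonymous.
Codon 4: AGA Arg / GUA Val — nonsynonymous.
Codon 5: GCU Ala / GCA Ala — synonymous.
Codon 6: UUA Leu / CUU Leu — synonymous.
Codon 7: UCU Ser / UCU Ser — identical.
Nonsynonymous differences: 3.

3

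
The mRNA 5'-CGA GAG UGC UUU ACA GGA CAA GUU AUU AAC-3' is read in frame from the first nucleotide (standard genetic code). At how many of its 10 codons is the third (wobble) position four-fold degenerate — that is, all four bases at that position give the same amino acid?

4

Codon 1 CGA (Arg): third position 4-fold.
Codon 2 GAG (Glu): third position 2-fold.
Codon 3 UGC (Cys): third position 2-fold.
Codon 4 UUU (Phe): third position 2-fold.
Codon 5 ACA (Thr): third position 4-fold.
Codon 6 GGA (Gly): third position 4-fold.
Codon 7 CAA (Gln): third position 2-fold.
Codon 8 GUU (Val): third position 4-fold.
Codon 9 AUU (Ile): third position 3-fold.
Codon 10 AAC (Asn): third position 2-fold.
Four-fold degenerate third positions: 4.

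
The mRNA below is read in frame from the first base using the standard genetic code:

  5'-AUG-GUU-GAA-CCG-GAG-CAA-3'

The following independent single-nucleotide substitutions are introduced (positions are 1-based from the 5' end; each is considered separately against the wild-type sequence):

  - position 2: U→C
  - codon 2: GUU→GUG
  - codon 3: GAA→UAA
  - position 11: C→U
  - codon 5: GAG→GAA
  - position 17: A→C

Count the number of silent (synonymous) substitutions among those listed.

2

Codon 1: AUG (Met) → ACG (Thr) — missense.
Codon 2: GUU (Val) → GUG (Val) — synonymous.
Codon 3: GAA (Glu) → UAA (Stop) — nonsense.
Codon 4: CCG (Pro) → CUG (Leu) — missense.
Codon 5: GAG (Glu) → GAA (Glu) — synonymous.
Codon 6: CAA (Gln) → CCA (Pro) — missense.
Synonymous: 2 of 6.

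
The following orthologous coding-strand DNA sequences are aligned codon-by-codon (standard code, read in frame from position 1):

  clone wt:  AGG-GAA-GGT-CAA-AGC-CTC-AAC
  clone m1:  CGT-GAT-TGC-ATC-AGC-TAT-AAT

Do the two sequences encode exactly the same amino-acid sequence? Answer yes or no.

no

Codon 1: AGG Arg / CGT Arg — synonymous.
Codon 2: GAA Glu / GAT Asp — nonsynonymous.
Codon 3: GGT Gly / TGC Cys — nonsynonymous.
Codon 4: CAA Gln / ATC Ile — nonsynonymous.
Codon 5: AGC Ser / AGC Ser — identical.
Codon 6: CTC Leu / TAT Tyr — nonsynonymous.
Codon 7: AAC Asn / AAT Asn — synonymous.
Nonsynonymous differences: 4 → different protein.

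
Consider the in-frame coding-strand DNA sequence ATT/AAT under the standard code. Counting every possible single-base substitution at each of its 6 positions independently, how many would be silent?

3

Codon 1 (ATT, Ile): 2 synonymous substitutions.
Codon 2 (AAT, Asn): 1 synonymous substitution.
Total: 2 + 1 = 3.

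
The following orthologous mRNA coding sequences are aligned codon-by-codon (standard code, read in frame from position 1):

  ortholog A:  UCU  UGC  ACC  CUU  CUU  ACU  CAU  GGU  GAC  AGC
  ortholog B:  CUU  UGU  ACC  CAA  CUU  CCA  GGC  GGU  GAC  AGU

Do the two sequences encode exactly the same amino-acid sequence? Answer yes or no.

Codon 1: UCU Ser / CUU Leu — nonsynonymous.
Codon 2: UGC Cys / UGU Cys — synonymous.
Codon 3: ACC Thr / ACC Thr — identical.
Codon 4: CUU Leu / CAA Gln — nonsynonymous.
Codon 5: CUU Leu / CUU Leu — identical.
Codon 6: ACU Thr / CCA Pro — nonsynonymous.
Codon 7: CAU His / GGC Gly — nonsynonymous.
Codon 8: GGU Gly / GGU Gly — identical.
Codon 9: GAC Asp / GAC Asp — identical.
Codon 10: AGC Ser / AGU Ser — synonymous.
Nonsynonymous differences: 4 → different protein.

no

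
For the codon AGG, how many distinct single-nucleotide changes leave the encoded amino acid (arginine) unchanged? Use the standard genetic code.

2

Position 1: CGG → 1 synonymous.
Position 2: none → 0 synonymous.
Position 3: AGA → 1 synonymous.
Total: 1 + 0 + 1 = 2.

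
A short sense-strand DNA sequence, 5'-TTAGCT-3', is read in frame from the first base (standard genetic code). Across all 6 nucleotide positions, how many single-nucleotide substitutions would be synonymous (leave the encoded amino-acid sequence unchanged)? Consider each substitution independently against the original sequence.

5

Codon 1 (TTA, Leu): 2 synonymous substitutions.
Codon 2 (GCT, Ala): 3 synonymous substitutions.
Total: 2 + 3 = 5.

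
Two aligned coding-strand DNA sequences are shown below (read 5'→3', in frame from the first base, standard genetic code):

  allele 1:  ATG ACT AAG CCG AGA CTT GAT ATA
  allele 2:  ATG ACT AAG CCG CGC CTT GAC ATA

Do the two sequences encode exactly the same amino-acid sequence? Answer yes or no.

yes

Codon 1: ATG Met / ATG Met — identical.
Codon 2: ACT Thr / ACT Thr — identical.
Codon 3: AAG Lys / AAG Lys — identical.
Codon 4: CCG Pro / CCG Pro — identical.
Codon 5: AGA Arg / CGC Arg — synonymous.
Codon 6: CTT Leu / CTT Leu — identical.
Codon 7: GAT Asp / GAC Asp — synonymous.
Codon 8: ATA Ile / ATA Ile — identical.
Nonsynonymous differences: 0 → same protein.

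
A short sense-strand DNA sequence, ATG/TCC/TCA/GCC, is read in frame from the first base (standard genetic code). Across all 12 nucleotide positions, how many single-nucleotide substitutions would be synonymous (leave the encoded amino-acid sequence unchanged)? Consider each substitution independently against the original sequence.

Codon 1 (ATG, Met): 0 synonymous substitutions.
Codon 2 (TCC, Ser): 3 synonymous substitutions.
Codon 3 (TCA, Ser): 3 synonymous substitutions.
Codon 4 (GCC, Ala): 3 synonymous substitutions.
Total: 0 + 3 + 3 + 3 = 9.

9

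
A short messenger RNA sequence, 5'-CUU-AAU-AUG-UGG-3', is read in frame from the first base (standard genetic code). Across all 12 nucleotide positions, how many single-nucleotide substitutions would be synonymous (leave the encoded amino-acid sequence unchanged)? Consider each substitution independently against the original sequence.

4

Codon 1 (CUU, Leu): 3 synonymous substitutions.
Codon 2 (AAU, Asn): 1 synonymous substitution.
Codon 3 (AUG, Met): 0 synonymous substitutions.
Codon 4 (UGG, Trp): 0 synonymous substitutions.
Total: 3 + 1 + 0 + 0 = 4.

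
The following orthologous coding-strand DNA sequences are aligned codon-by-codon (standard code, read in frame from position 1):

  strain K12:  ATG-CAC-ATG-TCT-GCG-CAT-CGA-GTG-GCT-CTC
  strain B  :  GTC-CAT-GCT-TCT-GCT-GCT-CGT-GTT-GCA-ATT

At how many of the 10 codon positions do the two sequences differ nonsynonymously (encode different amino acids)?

4

Codon 1: ATG Met / GTC Val — nonsynonymous.
Codon 2: CAC His / CAT His — synonymous.
Codon 3: ATG Met / GCT Ala — nonsynonymous.
Codon 4: TCT Ser / TCT Ser — identical.
Codon 5: GCG Ala / GCT Ala — synonymous.
Codon 6: CAT His / GCT Ala — nonsynonymous.
Codon 7: CGA Arg / CGT Arg — synonymous.
Codon 8: GTG Val / GTT Val — synonymous.
Codon 9: GCT Ala / GCA Ala — synonymous.
Codon 10: CTC Leu / ATT Ile — nonsynonymous.
Nonsynonymous differences: 4.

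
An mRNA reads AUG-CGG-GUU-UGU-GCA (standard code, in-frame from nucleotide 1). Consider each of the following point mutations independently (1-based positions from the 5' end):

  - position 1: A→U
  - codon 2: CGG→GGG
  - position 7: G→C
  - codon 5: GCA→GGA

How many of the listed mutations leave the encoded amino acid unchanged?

0

Codon 1: AUG (Met) → UUG (Leu) — missense.
Codon 2: CGG (Arg) → GGG (Gly) — missense.
Codon 3: GUU (Val) → CUU (Leu) — missense.
Codon 5: GCA (Ala) → GGA (Gly) — missense.
Synonymous: 0 of 4.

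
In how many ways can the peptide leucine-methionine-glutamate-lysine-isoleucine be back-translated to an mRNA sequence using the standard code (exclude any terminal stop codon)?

72

Leu: 6 codons.
Met: 1 codon.
Glu: 2 codons.
Lys: 2 codons.
Ile: 3 codons.
6 × 1 × 2 × 2 × 3 = 72.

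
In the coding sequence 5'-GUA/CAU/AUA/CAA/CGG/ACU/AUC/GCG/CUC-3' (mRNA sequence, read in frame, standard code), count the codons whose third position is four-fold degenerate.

5

Codon 1 GUA (Val): third position 4-fold.
Codon 2 CAU (His): third position 2-fold.
Codon 3 AUA (Ile): third position 3-fold.
Codon 4 CAA (Gln): third position 2-fold.
Codon 5 CGG (Arg): third position 4-fold.
Codon 6 ACU (Thr): third position 4-fold.
Codon 7 AUC (Ile): third position 3-fold.
Codon 8 GCG (Ala): third position 4-fold.
Codon 9 CUC (Leu): third position 4-fold.
Four-fold degenerate third positions: 5.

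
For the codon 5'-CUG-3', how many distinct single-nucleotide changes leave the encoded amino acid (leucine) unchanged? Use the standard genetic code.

4

Position 1: UUG → 1 synonymous.
Position 2: none → 0 synonymous.
Position 3: CUU, CUC, CUA → 3 synonymous.
Total: 1 + 0 + 3 = 4.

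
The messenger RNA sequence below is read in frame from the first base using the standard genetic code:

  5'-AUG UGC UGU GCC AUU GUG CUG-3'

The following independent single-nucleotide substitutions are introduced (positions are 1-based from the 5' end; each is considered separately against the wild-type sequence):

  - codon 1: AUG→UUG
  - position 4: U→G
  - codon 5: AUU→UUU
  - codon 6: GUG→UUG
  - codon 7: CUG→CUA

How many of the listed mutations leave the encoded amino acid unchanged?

Codon 1: AUG (Met) → UUG (Leu) — missense.
Codon 2: UGC (Cys) → GGC (Gly) — missense.
Codon 5: AUU (Ile) → UUU (Phe) — missense.
Codon 6: GUG (Val) → UUG (Leu) — missense.
Codon 7: CUG (Leu) → CUA (Leu) — synonymous.
Synonymous: 1 of 5.

1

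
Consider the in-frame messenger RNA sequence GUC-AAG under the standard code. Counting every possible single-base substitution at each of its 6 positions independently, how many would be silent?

4

Codon 1 (GUC, Val): 3 synonymous substitutions.
Codon 2 (AAG, Lys): 1 synonymous substitution.
Total: 3 + 1 = 4.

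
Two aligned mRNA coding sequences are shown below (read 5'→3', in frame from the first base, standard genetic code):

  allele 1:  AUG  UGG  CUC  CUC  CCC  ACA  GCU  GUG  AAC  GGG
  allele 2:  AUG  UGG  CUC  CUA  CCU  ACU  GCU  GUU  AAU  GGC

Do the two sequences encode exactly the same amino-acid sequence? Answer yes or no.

yes

Codon 1: AUG Met / AUG Met — identical.
Codon 2: UGG Trp / UGG Trp — identical.
Codon 3: CUC Leu / CUC Leu — identical.
Codon 4: CUC Leu / CUA Leu — synonymous.
Codon 5: CCC Pro / CCU Pro — synonymous.
Codon 6: ACA Thr / ACU Thr — synonymous.
Codon 7: GCU Ala / GCU Ala — identical.
Codon 8: GUG Val / GUU Val — synonymous.
Codon 9: AAC Asn / AAU Asn — synonymous.
Codon 10: GGG Gly / GGC Gly — synonymous.
Nonsynonymous differences: 0 → same protein.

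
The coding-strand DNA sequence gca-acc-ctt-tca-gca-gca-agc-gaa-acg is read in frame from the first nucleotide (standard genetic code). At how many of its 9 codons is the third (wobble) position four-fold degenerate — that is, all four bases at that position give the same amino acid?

Codon 1 GCA (Ala): third position 4-fold.
Codon 2 ACC (Thr): third position 4-fold.
Codon 3 CTT (Leu): third position 4-fold.
Codon 4 TCA (Ser): third position 4-fold.
Codon 5 GCA (Ala): third position 4-fold.
Codon 6 GCA (Ala): third position 4-fold.
Codon 7 AGC (Ser): third position 2-fold.
Codon 8 GAA (Glu): third position 2-fold.
Codon 9 ACG (Thr): third position 4-fold.
Four-fold degenerate third positions: 7.

7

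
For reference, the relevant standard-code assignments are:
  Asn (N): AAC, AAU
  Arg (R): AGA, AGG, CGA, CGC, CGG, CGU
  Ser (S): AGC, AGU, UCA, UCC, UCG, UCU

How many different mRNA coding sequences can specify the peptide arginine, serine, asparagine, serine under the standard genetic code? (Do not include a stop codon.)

Arg: 6 codons.
Ser: 6 codons.
Asn: 2 codons.
Ser: 6 codons.
6 × 6 × 2 × 6 = 432.

432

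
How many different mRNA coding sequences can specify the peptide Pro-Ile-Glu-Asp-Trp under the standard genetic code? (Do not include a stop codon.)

48

Pro: 4 codons.
Ile: 3 codons.
Glu: 2 codons.
Asp: 2 codons.
Trp: 1 codon.
4 × 3 × 2 × 2 × 1 = 48.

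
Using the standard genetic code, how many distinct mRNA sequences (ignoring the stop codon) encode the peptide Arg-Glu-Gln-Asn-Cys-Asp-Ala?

Arg: 6 codons.
Glu: 2 codons.
Gln: 2 codons.
Asn: 2 codons.
Cys: 2 codons.
Asp: 2 codons.
Ala: 4 codons.
6 × 2 × 2 × 2 × 2 × 2 × 4 = 768.

768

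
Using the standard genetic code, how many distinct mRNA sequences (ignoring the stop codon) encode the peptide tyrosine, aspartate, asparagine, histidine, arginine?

Tyr: 2 codons.
Asp: 2 codons.
Asn: 2 codons.
His: 2 codons.
Arg: 6 codons.
2 × 2 × 2 × 2 × 6 = 96.

96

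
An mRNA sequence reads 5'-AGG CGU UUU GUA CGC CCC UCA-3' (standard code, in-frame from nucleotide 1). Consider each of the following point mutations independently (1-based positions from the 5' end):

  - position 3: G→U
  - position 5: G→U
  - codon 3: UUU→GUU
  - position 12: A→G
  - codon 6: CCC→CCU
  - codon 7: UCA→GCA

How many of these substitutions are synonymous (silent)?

2

Codon 1: AGG (Arg) → AGU (Ser) — missense.
Codon 2: CGU (Arg) → CUU (Leu) — missense.
Codon 3: UUU (Phe) → GUU (Val) — missense.
Codon 4: GUA (Val) → GUG (Val) — synonymous.
Codon 6: CCC (Pro) → CCU (Pro) — synonymous.
Codon 7: UCA (Ser) → GCA (Ala) — missense.
Synonymous: 2 of 6.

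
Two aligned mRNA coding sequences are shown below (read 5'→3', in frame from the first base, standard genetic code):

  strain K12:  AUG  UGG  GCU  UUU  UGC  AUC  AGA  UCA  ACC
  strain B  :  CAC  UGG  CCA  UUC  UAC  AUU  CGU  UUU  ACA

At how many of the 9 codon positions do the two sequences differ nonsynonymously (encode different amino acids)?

Codon 1: AUG Met / CAC His — nonsynonymous.
Codon 2: UGG Trp / UGG Trp — identical.
Codon 3: GCU Ala / CCA Pro — nonsynonymous.
Codon 4: UUU Phe / UUC Phe — synonymous.
Codon 5: UGC Cys / UAC Tyr — nonsynonymous.
Codon 6: AUC Ile / AUU Ile — synonymous.
Codon 7: AGA Arg / CGU Arg — synonymous.
Codon 8: UCA Ser / UUU Phe — nonsynonymous.
Codon 9: ACC Thr / ACA Thr — synonymous.
Nonsynonymous differences: 4.

4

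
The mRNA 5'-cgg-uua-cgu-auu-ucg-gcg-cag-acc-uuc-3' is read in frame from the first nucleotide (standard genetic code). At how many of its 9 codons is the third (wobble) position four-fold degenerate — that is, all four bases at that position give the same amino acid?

Codon 1 CGG (Arg): third position 4-fold.
Codon 2 UUA (Leu): third position 2-fold.
Codon 3 CGU (Arg): third position 4-fold.
Codon 4 AUU (Ile): third position 3-fold.
Codon 5 UCG (Ser): third position 4-fold.
Codon 6 GCG (Ala): third position 4-fold.
Codon 7 CAG (Gln): third position 2-fold.
Codon 8 ACC (Thr): third position 4-fold.
Codon 9 UUC (Phe): third position 2-fold.
Four-fold degenerate third positions: 5.

5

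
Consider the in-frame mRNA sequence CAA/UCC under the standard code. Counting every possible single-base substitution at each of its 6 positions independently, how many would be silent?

4

Codon 1 (CAA, Gln): 1 synonymous substitution.
Codon 2 (UCC, Ser): 3 synonymous substitutions.
Total: 1 + 3 = 4.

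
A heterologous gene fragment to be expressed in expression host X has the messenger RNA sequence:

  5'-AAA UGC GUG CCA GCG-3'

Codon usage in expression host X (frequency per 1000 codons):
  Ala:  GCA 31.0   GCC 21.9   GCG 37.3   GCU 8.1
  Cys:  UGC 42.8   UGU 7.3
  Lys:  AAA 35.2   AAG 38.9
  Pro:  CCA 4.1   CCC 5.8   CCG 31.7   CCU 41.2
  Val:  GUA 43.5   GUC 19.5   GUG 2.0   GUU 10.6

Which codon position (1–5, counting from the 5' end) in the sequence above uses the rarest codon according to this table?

Codon 1 AAA (Lys): 35.2 per 1000.
Codon 2 UGC (Cys): 42.8 per 1000.
Codon 3 GUG (Val): 2.0 per 1000.
Codon 4 CCA (Pro): 4.1 per 1000.
Codon 5 GCG (Ala): 37.3 per 1000.
Lowest frequency is 2.0 at codon 3.

3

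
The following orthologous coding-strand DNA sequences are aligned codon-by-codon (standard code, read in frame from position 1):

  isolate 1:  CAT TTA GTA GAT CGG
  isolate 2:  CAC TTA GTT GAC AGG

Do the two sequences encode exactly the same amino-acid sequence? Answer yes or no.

Codon 1: CAT His / CAC His — synonymous.
Codon 2: TTA Leu / TTA Leu — identical.
Codon 3: GTA Val / GTT Val — synonymous.
Codon 4: GAT Asp / GAC Asp — synonymous.
Codon 5: CGG Arg / AGG Arg — synonymous.
Nonsynonymous differences: 0 → same protein.

yes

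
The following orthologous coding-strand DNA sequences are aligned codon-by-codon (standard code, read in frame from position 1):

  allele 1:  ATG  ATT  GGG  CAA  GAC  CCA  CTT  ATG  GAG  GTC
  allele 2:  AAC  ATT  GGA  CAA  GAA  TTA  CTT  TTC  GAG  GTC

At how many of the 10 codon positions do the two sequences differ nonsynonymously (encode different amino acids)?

Codon 1: ATG Met / AAC Asn — nonsynonymous.
Codon 2: ATT Ile / ATT Ile — identical.
Codon 3: GGG Gly / GGA Gly — synonymous.
Codon 4: CAA Gln / CAA Gln — identical.
Codon 5: GAC Asp / GAA Glu — nonsynonymous.
Codon 6: CCA Pro / TTA Leu — nonsynonymous.
Codon 7: CTT Leu / CTT Leu — identical.
Codon 8: ATG Met / TTC Phe — nonsynonymous.
Codon 9: GAG Glu / GAG Glu — identical.
Codon 10: GTC Val / GTC Val — identical.
Nonsynonymous differences: 4.

4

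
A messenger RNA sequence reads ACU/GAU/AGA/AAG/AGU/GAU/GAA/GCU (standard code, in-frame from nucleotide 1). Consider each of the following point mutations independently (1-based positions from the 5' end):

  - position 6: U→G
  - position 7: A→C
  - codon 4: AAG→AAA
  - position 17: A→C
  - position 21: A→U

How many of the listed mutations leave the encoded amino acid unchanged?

Codon 2: GAU (Asp) → GAG (Glu) — missense.
Codon 3: AGA (Arg) → CGA (Arg) — synonymous.
Codon 4: AAG (Lys) → AAA (Lys) — synonymous.
Codon 6: GAU (Asp) → GCU (Ala) — missense.
Codon 7: GAA (Glu) → GAU (Asp) — missense.
Synonymous: 2 of 5.

2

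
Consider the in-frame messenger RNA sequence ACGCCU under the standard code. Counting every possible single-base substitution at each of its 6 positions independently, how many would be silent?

6

Codon 1 (ACG, Thr): 3 synonymous substitutions.
Codon 2 (CCU, Pro): 3 synonymous substitutions.
Total: 3 + 3 = 6.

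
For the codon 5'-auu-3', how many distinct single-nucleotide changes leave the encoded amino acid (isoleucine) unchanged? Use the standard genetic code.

2

Position 1: none → 0 synonymous.
Position 2: none → 0 synonymous.
Position 3: AUC, AUA → 2 synonymous.
Total: 0 + 0 + 2 = 2.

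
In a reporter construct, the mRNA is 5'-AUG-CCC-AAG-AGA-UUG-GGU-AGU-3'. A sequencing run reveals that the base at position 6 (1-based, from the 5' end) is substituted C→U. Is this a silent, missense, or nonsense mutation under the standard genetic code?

silent

Position 6 falls in codon 2: CCC → Pro.
After the substitution the codon is CCU → Pro.
Both encode Pro, so the change is synonymous.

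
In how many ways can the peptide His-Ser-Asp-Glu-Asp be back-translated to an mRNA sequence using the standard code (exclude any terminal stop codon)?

His: 2 codons.
Ser: 6 codons.
Asp: 2 codons.
Glu: 2 codons.
Asp: 2 codons.
2 × 6 × 2 × 2 × 2 = 96.

96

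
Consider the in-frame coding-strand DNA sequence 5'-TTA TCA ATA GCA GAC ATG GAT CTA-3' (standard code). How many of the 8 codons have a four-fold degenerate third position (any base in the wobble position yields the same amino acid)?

Codon 1 TTA (Leu): third position 2-fold.
Codon 2 TCA (Ser): third position 4-fold.
Codon 3 ATA (Ile): third position 3-fold.
Codon 4 GCA (Ala): third position 4-fold.
Codon 5 GAC (Asp): third position 2-fold.
Codon 6 ATG (Met): third position 1-fold.
Codon 7 GAT (Asp): third position 2-fold.
Codon 8 CTA (Leu): third position 4-fold.
Four-fold degenerate third positions: 3.

3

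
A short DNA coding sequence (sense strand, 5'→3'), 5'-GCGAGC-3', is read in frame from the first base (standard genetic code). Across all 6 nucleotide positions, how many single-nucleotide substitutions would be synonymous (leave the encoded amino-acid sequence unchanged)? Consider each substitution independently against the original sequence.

4

Codon 1 (GCG, Ala): 3 synonymous substitutions.
Codon 2 (AGC, Ser): 1 synonymous substitution.
Total: 3 + 1 = 4.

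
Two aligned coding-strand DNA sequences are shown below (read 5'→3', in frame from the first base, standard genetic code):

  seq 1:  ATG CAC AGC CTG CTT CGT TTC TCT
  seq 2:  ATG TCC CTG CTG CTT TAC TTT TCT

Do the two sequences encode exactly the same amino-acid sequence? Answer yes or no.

Codon 1: ATG Met / ATG Met — identical.
Codon 2: CAC His / TCC Ser — nonsynonymous.
Codon 3: AGC Ser / CTG Leu — nonsynonymous.
Codon 4: CTG Leu / CTG Leu — identical.
Codon 5: CTT Leu / CTT Leu — identical.
Codon 6: CGT Arg / TAC Tyr — nonsynonymous.
Codon 7: TTC Phe / TTT Phe — synonymous.
Codon 8: TCT Ser / TCT Ser — identical.
Nonsynonymous differences: 3 → different protein.

no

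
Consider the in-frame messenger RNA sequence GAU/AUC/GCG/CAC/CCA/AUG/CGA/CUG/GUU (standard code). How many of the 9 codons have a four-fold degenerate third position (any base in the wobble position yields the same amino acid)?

Codon 1 GAU (Asp): third position 2-fold.
Codon 2 AUC (Ile): third position 3-fold.
Codon 3 GCG (Ala): third position 4-fold.
Codon 4 CAC (His): third position 2-fold.
Codon 5 CCA (Pro): third position 4-fold.
Codon 6 AUG (Met): third position 1-fold.
Codon 7 CGA (Arg): third position 4-fold.
Codon 8 CUG (Leu): third position 4-fold.
Codon 9 GUU (Val): third position 4-fold.
Four-fold degenerate third positions: 5.

5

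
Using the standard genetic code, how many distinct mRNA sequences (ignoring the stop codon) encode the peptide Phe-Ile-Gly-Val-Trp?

96

Phe: 2 codons.
Ile: 3 codons.
Gly: 4 codons.
Val: 4 codons.
Trp: 1 codon.
2 × 3 × 4 × 4 × 1 = 96.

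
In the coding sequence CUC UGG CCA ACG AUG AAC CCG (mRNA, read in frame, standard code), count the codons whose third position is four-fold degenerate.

Codon 1 CUC (Leu): third position 4-fold.
Codon 2 UGG (Trp): third position 1-fold.
Codon 3 CCA (Pro): third position 4-fold.
Codon 4 ACG (Thr): third position 4-fold.
Codon 5 AUG (Met): third position 1-fold.
Codon 6 AAC (Asn): third position 2-fold.
Codon 7 CCG (Pro): third position 4-fold.
Four-fold degenerate third positions: 4.

4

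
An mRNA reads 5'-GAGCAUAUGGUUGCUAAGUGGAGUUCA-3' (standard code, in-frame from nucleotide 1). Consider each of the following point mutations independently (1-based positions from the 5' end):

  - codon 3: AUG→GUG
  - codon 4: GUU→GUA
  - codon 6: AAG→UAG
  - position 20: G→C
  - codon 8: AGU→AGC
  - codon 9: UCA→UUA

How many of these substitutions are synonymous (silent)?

Codon 3: AUG (Met) → GUG (Val) — missense.
Codon 4: GUU (Val) → GUA (Val) — synonymous.
Codon 6: AAG (Lys) → UAG (Stop) — nonsense.
Codon 7: UGG (Trp) → UCG (Ser) — missense.
Codon 8: AGU (Ser) → AGC (Ser) — synonymous.
Codon 9: UCA (Ser) → UUA (Leu) — missense.
Synonymous: 2 of 6.

2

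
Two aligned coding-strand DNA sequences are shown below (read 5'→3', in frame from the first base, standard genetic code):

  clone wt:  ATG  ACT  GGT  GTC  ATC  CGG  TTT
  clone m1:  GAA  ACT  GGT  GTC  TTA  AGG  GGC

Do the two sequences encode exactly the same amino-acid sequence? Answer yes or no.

no

Codon 1: ATG Met / GAA Glu — nonsynonymous.
Codon 2: ACT Thr / ACT Thr — identical.
Codon 3: GGT Gly / GGT Gly — identical.
Codon 4: GTC Val / GTC Val — identical.
Codon 5: ATC Ile / TTA Leu — nonsynonymous.
Codon 6: CGG Arg / AGG Arg — synonymous.
Codon 7: TTT Phe / GGC Gly — nonsynonymous.
Nonsynonymous differences: 3 → different protein.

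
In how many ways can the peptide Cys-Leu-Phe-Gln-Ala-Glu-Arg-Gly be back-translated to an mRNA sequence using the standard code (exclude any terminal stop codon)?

Cys: 2 codons.
Leu: 6 codons.
Phe: 2 codons.
Gln: 2 codons.
Ala: 4 codons.
Glu: 2 codons.
Arg: 6 codons.
Gly: 4 codons.
2 × 6 × 2 × 2 × 4 × 2 × 6 × 4 = 9216.

9216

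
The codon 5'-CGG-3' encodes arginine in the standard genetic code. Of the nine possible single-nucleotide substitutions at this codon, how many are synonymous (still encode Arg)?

Position 1: AGG → 1 synonymous.
Position 2: none → 0 synonymous.
Position 3: CGU, CGC, CGA → 3 synonymous.
Total: 1 + 0 + 3 = 4.

4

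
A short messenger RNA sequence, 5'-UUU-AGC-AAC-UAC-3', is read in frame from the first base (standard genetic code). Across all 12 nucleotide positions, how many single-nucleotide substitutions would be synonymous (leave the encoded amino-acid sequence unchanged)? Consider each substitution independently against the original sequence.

Codon 1 (UUU, Phe): 1 synonymous substitution.
Codon 2 (AGC, Ser): 1 synonymous substitution.
Codon 3 (AAC, Asn): 1 synonymous substitution.
Codon 4 (UAC, Tyr): 1 synonymous substitution.
Total: 1 + 1 + 1 + 1 = 4.

4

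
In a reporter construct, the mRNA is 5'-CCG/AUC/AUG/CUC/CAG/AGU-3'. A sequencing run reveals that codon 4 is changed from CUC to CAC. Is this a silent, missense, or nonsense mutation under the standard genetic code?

Position 11 falls in codon 4: CUC → Leu.
After the substitution the codon is CAC → His.
Leu ≠ His, so this is a missense mutation.

missense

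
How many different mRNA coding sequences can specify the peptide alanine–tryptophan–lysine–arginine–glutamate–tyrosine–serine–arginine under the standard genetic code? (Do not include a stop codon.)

Ala: 4 codons.
Trp: 1 codon.
Lys: 2 codons.
Arg: 6 codons.
Glu: 2 codons.
Tyr: 2 codons.
Ser: 6 codons.
Arg: 6 codons.
4 × 1 × 2 × 6 × 2 × 2 × 6 × 6 = 6912.

6912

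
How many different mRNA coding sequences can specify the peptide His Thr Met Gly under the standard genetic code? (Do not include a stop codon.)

His: 2 codons.
Thr: 4 codons.
Met: 1 codon.
Gly: 4 codons.
2 × 4 × 1 × 4 = 32.

32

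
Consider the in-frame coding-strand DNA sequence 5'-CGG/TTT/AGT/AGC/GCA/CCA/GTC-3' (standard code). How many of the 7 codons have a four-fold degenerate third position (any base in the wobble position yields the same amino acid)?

4

Codon 1 CGG (Arg): third position 4-fold.
Codon 2 TTT (Phe): third position 2-fold.
Codon 3 AGT (Ser): third position 2-fold.
Codon 4 AGC (Ser): third position 2-fold.
Codon 5 GCA (Ala): third position 4-fold.
Codon 6 CCA (Pro): third position 4-fold.
Codon 7 GTC (Val): third position 4-fold.
Four-fold degenerate third positions: 4.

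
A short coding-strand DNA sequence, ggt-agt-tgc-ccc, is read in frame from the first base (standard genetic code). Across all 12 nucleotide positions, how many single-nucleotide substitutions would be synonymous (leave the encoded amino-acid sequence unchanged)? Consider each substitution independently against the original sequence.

8

Codon 1 (GGT, Gly): 3 synonymous substitutions.
Codon 2 (AGT, Ser): 1 synonymous substitution.
Codon 3 (TGC, Cys): 1 synonymous substitution.
Codon 4 (CCC, Pro): 3 synonymous substitutions.
Total: 3 + 1 + 1 + 3 = 8.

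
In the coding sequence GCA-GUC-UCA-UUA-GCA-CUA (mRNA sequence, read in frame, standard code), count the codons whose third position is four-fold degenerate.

Codon 1 GCA (Ala): third position 4-fold.
Codon 2 GUC (Val): third position 4-fold.
Codon 3 UCA (Ser): third position 4-fold.
Codon 4 UUA (Leu): third position 2-fold.
Codon 5 GCA (Ala): third position 4-fold.
Codon 6 CUA (Leu): third position 4-fold.
Four-fold degenerate third positions: 5.

5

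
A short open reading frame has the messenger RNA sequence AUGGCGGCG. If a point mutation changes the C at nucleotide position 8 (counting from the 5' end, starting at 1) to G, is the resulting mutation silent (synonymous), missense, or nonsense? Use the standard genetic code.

missense

Position 8 falls in codon 3: GCG → Ala.
After the substitution the codon is GGG → Gly.
Ala ≠ Gly, so this is a missense mutation.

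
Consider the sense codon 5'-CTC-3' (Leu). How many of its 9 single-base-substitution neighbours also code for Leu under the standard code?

Position 1: none → 0 synonymous.
Position 2: none → 0 synonymous.
Position 3: CTT, CTA, CTG → 3 synonymous.
Total: 0 + 0 + 3 = 3.

3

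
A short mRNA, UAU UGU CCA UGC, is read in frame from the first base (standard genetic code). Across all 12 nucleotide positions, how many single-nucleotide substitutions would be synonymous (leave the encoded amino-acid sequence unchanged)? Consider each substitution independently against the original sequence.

6

Codon 1 (UAU, Tyr): 1 synonymous substitution.
Codon 2 (UGU, Cys): 1 synonymous substitution.
Codon 3 (CCA, Pro): 3 synonymous substitutions.
Codon 4 (UGC, Cys): 1 synonymous substitution.
Total: 1 + 1 + 3 + 1 = 6.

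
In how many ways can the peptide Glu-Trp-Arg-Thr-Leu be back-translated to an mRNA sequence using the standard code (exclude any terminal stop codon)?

Glu: 2 codons.
Trp: 1 codon.
Arg: 6 codons.
Thr: 4 codons.
Leu: 6 codons.
2 × 1 × 6 × 4 × 6 = 288.

288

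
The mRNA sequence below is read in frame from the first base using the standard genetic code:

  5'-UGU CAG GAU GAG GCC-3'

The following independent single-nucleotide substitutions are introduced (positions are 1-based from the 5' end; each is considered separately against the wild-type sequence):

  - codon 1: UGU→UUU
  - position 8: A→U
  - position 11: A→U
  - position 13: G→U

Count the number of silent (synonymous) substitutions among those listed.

0

Codon 1: UGU (Cys) → UUU (Phe) — missense.
Codon 3: GAU (Asp) → GUU (Val) — missense.
Codon 4: GAG (Glu) → GUG (Val) — missense.
Codon 5: GCC (Ala) → UCC (Ser) — missense.
Synonymous: 0 of 4.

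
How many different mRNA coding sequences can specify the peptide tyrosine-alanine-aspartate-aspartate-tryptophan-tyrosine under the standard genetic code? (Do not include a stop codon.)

64

Tyr: 2 codons.
Ala: 4 codons.
Asp: 2 codons.
Asp: 2 codons.
Trp: 1 codon.
Tyr: 2 codons.
2 × 4 × 2 × 2 × 1 × 2 = 64.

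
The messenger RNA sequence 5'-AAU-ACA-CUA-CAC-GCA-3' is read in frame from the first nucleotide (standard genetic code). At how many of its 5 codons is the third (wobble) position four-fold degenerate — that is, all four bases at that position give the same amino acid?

3

Codon 1 AAU (Asn): third position 2-fold.
Codon 2 ACA (Thr): third position 4-fold.
Codon 3 CUA (Leu): third position 4-fold.
Codon 4 CAC (His): third position 2-fold.
Codon 5 GCA (Ala): third position 4-fold.
Four-fold degenerate third positions: 3.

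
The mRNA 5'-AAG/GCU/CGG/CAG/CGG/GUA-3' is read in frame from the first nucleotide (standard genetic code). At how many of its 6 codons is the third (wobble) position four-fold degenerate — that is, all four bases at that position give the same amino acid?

Codon 1 AAG (Lys): third position 2-fold.
Codon 2 GCU (Ala): third position 4-fold.
Codon 3 CGG (Arg): third position 4-fold.
Codon 4 CAG (Gln): third position 2-fold.
Codon 5 CGG (Arg): third position 4-fold.
Codon 6 GUA (Val): third position 4-fold.
Four-fold degenerate third positions: 4.

4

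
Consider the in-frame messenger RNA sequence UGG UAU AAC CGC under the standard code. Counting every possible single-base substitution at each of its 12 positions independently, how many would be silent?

Codon 1 (UGG, Trp): 0 synonymous substitutions.
Codon 2 (UAU, Tyr): 1 synonymous substitution.
Codon 3 (AAC, Asn): 1 synonymous substitution.
Codon 4 (CGC, Arg): 3 synonymous substitutions.
Total: 0 + 1 + 1 + 3 = 5.

5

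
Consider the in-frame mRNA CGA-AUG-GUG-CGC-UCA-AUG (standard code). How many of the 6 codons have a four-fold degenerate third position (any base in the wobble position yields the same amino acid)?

4

Codon 1 CGA (Arg): third position 4-fold.
Codon 2 AUG (Met): third position 1-fold.
Codon 3 GUG (Val): third position 4-fold.
Codon 4 CGC (Arg): third position 4-fold.
Codon 5 UCA (Ser): third position 4-fold.
Codon 6 AUG (Met): third position 1-fold.
Four-fold degenerate third positions: 4.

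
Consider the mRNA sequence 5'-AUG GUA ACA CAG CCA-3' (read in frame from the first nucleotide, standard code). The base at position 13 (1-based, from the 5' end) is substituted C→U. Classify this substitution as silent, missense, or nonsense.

missense

Position 13 falls in codon 5: CCA → Pro.
After the substitution the codon is UCA → Ser.
Pro ≠ Ser, so this is a missense mutation.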